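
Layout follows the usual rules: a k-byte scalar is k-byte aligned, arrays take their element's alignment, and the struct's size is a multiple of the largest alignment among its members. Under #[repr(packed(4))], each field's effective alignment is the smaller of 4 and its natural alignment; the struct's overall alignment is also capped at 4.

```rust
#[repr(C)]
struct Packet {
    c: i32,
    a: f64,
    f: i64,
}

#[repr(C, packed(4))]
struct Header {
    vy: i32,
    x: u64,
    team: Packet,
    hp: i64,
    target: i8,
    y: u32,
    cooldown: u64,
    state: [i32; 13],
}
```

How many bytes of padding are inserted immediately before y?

Packet: c at 0 (size 4, align 4) → ends 4; pad 4 to align 8 for a; a at 8 (size 8, align 8) → ends 16; f at 16 (size 8, align 8) → ends 24; total 24 bytes, alignment 8
vy at 0 (size 4, align 4) → ends 4
x at 4 (size 8, align 4) → ends 12
team at 12 (size 24, align 4) → ends 36
hp at 36 (size 8, align 4) → ends 44
target at 44 (size 1, align 1) → ends 45
pad 3 to align 4 for y
y at 48 (size 4, align 4) → ends 52

3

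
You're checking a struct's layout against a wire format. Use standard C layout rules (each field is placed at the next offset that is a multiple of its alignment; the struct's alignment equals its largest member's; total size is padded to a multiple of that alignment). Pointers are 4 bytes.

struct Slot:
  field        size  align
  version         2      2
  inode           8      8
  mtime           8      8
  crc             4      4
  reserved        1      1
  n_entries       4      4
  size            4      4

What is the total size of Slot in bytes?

40 bytes

version at 0 (size 2, align 2) → ends 2
pad 6 to align 8 for inode
inode at 8 (size 8, align 8) → ends 16
mtime at 16 (size 8, align 8) → ends 24
crc at 24 (size 4, align 4) → ends 28
reserved at 28 (size 1, align 1) → ends 29
pad 3 to align 4 for n_entries
n_entries at 32 (size 4, align 4) → ends 36
size at 36 (size 4, align 4) → ends 40
total 40 bytes, alignment 8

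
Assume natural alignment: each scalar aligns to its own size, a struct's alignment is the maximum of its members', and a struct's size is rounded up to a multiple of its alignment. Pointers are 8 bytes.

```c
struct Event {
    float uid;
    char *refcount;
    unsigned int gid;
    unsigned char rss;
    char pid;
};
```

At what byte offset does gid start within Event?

16

@0: uid [4B, align 4] → 4
+4 pad (align 8)
@8: refcount [8B, align 8] → 16
@16: gid [4B, align 4] → 20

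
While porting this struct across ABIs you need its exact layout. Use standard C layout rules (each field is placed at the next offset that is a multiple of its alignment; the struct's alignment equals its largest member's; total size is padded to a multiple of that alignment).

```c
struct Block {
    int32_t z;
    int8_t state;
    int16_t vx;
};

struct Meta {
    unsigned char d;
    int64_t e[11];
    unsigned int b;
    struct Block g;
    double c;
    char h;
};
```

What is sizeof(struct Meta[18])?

2304

Block: z at 0 (size 4, align 4) → ends 4; state at 4 (size 1, align 1) → ends 5; pad 1 to align 2 for vx; vx at 6 (size 2, align 2) → ends 8; total 8 bytes, alignment 4
d at 0 (size 1, align 1) → ends 1
pad 7 to align 8 for e
e at 8 (size 88, align 8) → ends 96
b at 96 (size 4, align 4) → ends 100
g at 100 (size 8, align 4) → ends 108
pad 4 to align 8 for c
c at 112 (size 8, align 8) → ends 120
h at 120 (size 1, align 1) → ends 121
tail pad 7 to reach multiple of 8
total 128 bytes, alignment 8
array of 18: 18 × 128 = 2304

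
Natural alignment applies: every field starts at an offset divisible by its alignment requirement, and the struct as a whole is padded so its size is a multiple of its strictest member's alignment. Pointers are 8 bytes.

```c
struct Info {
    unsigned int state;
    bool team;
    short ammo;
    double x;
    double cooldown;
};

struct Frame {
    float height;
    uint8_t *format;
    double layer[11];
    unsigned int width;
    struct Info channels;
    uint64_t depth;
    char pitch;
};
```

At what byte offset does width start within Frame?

Info: @0: state [4B, align 4] → 4; @4: team [1B, align 1] → 5; +1 pad (align 2); @6: ammo [2B, align 2] → 8; @8: x [8B, align 8] → 16; @16: cooldown [8B, align 8] → 24; size 24, align 8
@0: height [4B, align 4] → 4
+4 pad (align 8)
@8: format [8B, align 8] → 16
@16: layer [88B, align 8] → 104
@104: width [4B, align 4] → 108

104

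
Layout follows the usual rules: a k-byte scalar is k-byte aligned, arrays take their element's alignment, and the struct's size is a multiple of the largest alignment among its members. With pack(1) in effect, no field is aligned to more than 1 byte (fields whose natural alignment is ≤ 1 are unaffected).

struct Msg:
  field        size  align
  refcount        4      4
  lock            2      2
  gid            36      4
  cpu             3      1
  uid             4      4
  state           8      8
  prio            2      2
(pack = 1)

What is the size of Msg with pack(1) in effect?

@0: refcount [4B, align 1] → 4
@4: lock [2B, align 1] → 6
@6: gid [36B, align 1] → 42
@42: cpu [3B, align 1] → 45
@45: uid [4B, align 1] → 49
@49: state [8B, align 1] → 57
@57: prio [2B, align 1] → 59
size 59, align 1

59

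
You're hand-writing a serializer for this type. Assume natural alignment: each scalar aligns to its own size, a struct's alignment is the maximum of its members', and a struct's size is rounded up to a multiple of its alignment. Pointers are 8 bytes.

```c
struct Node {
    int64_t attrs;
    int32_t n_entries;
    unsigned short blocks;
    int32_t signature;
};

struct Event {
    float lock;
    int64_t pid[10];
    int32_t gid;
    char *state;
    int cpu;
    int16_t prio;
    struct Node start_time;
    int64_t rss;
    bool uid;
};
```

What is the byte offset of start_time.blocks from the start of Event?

Node: @0: attrs [8B, align 8] → 8; @8: n_entries [4B, align 4] → 12; @12: blocks [2B, align 2] → 14; +2 pad (align 4); @16: signature [4B, align 4] → 20; +4 tail pad (align 8); size 24, align 8
@0: lock [4B, align 4] → 4
+4 pad (align 8)
@8: pid [80B, align 8] → 88
@88: gid [4B, align 4] → 92
+4 pad (align 8)
@96: state [8B, align 8] → 104
@104: cpu [4B, align 4] → 108
@108: prio [2B, align 2] → 110
+2 pad (align 8)
@112: start_time [24B, align 8] → 136
within Node: blocks at 12
112 + 12 = 124

124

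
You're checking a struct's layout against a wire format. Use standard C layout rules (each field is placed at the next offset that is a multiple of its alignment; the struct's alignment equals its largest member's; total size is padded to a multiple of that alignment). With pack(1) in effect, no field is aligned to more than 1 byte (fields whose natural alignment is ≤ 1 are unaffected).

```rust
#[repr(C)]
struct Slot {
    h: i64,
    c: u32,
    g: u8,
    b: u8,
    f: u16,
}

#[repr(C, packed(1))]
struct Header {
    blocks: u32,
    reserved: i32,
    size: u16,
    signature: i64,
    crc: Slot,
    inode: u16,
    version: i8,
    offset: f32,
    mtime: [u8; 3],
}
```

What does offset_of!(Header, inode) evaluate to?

Slot: 0..8  h  (8B, 8-aligned); 8..12  c  (4B, 4-aligned); 12..13  g  (1B, 1-aligned); 13..14  b  (1B, 1-aligned); 14..16  f  (2B, 2-aligned); sizeof = 16, alignof = 8
0..4  blocks  (4B, 1-aligned)
4..8  reserved  (4B, 1-aligned)
8..10  size  (2B, 1-aligned)
10..18  signature  (8B, 1-aligned)
18..34  crc  (16B, 1-aligned)
34..36  inode  (2B, 1-aligned)

34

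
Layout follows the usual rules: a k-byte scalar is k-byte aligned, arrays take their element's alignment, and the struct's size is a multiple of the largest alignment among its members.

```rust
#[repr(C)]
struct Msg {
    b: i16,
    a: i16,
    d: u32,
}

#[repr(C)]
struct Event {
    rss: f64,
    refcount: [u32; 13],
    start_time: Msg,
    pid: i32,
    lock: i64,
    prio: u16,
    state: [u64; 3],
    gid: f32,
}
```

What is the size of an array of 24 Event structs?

2880

Msg: b at 0 (size 2, align 2) → ends 2; a at 2 (size 2, align 2) → ends 4; d at 4 (size 4, align 4) → ends 8; total 8 bytes, alignment 4
rss at 0 (size 8, align 8) → ends 8
refcount at 8 (size 52, align 4) → ends 60
start_time at 60 (size 8, align 4) → ends 68
pid at 68 (size 4, align 4) → ends 72
lock at 72 (size 8, align 8) → ends 80
prio at 80 (size 2, align 2) → ends 82
pad 6 to align 8 for state
state at 88 (size 24, align 8) → ends 112
gid at 112 (size 4, align 4) → ends 116
tail pad 4 to reach multiple of 8
total 120 bytes, alignment 8
array of 24: 24 × 120 = 2880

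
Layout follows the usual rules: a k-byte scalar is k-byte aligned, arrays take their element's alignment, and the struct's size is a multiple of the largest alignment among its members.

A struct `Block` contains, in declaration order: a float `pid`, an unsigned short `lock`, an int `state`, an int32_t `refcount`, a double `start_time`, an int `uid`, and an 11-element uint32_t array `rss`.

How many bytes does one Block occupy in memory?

0..4  pid  (4B, 4-aligned)
4..6  lock  (2B, 2-aligned)
6..8  -- padding (2B)
8..12  state  (4B, 4-aligned)
12..16  refcount  (4B, 4-aligned)
16..24  start_time  (8B, 8-aligned)
24..28  uid  (4B, 4-aligned)
28..72  rss  (44B, 4-aligned)
sizeof = 72, alignof = 8

72 bytes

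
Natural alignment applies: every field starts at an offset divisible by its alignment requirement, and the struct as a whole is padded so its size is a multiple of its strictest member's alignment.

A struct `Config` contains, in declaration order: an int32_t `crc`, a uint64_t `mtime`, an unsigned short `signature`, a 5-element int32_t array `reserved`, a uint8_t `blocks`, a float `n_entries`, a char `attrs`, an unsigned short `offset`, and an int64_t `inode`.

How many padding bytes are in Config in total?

14

@0: crc [4B, align 4] → 4
+4 pad (align 8)
@8: mtime [8B, align 8] → 16
@16: signature [2B, align 2] → 18
+2 pad (align 4)
@20: reserved [20B, align 4] → 40
@40: blocks [1B, align 1] → 41
+3 pad (align 4)
@44: n_entries [4B, align 4] → 48
@48: attrs [1B, align 1] → 49
+1 pad (align 2)
@50: offset [2B, align 2] → 52
+4 pad (align 8)
@56: inode [8B, align 8] → 64
size 64, align 8
data bytes 50, size 64 → padding 14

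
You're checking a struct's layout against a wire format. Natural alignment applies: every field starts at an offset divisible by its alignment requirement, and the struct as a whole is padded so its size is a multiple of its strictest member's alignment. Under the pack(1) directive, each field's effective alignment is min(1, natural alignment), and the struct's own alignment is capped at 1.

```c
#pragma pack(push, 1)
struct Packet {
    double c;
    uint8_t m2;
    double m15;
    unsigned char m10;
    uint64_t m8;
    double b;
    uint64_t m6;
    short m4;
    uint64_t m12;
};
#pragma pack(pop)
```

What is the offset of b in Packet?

@0: c [8B, align 1] → 8
@8: m2 [1B, align 1] → 9
@9: m15 [8B, align 1] → 17
@17: m10 [1B, align 1] → 18
@18: m8 [8B, align 1] → 26
@26: b [8B, align 1] → 34

26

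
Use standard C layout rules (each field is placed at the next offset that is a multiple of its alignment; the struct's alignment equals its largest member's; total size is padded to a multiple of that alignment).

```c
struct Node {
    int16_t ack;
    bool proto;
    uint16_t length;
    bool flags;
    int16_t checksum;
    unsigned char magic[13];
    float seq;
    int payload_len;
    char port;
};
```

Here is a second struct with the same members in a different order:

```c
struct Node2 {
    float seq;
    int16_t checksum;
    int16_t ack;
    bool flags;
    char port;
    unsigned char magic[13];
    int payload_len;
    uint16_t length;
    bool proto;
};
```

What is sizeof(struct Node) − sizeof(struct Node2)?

4

@0: ack [2B, align 2] → 2
@2: proto [1B, align 1] → 3
+1 pad (align 2)
@4: length [2B, align 2] → 6
@6: flags [1B, align 1] → 7
+1 pad (align 2)
@8: checksum [2B, align 2] → 10
@10: magic [13B, align 1] → 23
+1 pad (align 4)
@24: seq [4B, align 4] → 28
@28: payload_len [4B, align 4] → 32
@32: port [1B, align 1] → 33
+3 tail pad (align 4)
size 36, align 4
— Node2 —
@0: seq [4B, align 4] → 4
@4: checksum [2B, align 2] → 6
@6: ack [2B, align 2] → 8
@8: flags [1B, align 1] → 9
@9: port [1B, align 1] → 10
@10: magic [13B, align 1] → 23
+1 pad (align 4)
@24: payload_len [4B, align 4] → 28
@28: length [2B, align 2] → 30
@30: proto [1B, align 1] → 31
+1 tail pad (align 4)
size 32, align 4
36 − 32 = 4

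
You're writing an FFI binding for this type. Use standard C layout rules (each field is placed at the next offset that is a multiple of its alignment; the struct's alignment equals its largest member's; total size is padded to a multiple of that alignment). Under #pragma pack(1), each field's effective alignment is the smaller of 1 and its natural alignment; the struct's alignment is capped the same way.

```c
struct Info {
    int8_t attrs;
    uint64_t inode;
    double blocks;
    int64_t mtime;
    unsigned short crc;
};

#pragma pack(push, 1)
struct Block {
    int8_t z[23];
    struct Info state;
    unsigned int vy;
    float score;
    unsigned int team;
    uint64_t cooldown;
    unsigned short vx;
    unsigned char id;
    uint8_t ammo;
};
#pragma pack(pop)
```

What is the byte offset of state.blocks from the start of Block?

39

Info: attrs at 0 (size 1, align 1) → ends 1; pad 7 to align 8 for inode; inode at 8 (size 8, align 8) → ends 16; blocks at 16 (size 8, align 8) → ends 24; mtime at 24 (size 8, align 8) → ends 32; crc at 32 (size 2, align 2) → ends 34; tail pad 6 to reach multiple of 8; total 40 bytes, alignment 8
z at 0 (size 23, align 1) → ends 23
state at 23 (size 40, align 1) → ends 63
within Info: blocks at 16
23 + 16 = 39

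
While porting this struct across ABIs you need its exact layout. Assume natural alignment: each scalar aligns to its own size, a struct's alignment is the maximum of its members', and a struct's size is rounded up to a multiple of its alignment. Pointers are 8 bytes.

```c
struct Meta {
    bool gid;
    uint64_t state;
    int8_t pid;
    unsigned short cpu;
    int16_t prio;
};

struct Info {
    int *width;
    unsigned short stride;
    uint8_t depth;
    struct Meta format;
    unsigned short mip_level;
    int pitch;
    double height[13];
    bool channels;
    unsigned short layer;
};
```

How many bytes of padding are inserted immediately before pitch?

2

Meta: gid at 0 (size 1, align 1) → ends 1; pad 7 to align 8 for state; state at 8 (size 8, align 8) → ends 16; pid at 16 (size 1, align 1) → ends 17; pad 1 to align 2 for cpu; cpu at 18 (size 2, align 2) → ends 20; prio at 20 (size 2, align 2) → ends 22; tail pad 2 to reach multiple of 8; total 24 bytes, alignment 8
width at 0 (size 8, align 8) → ends 8
stride at 8 (size 2, align 2) → ends 10
depth at 10 (size 1, align 1) → ends 11
pad 5 to align 8 for format
format at 16 (size 24, align 8) → ends 40
mip_level at 40 (size 2, align 2) → ends 42
pad 2 to align 4 for pitch
pitch at 44 (size 4, align 4) → ends 48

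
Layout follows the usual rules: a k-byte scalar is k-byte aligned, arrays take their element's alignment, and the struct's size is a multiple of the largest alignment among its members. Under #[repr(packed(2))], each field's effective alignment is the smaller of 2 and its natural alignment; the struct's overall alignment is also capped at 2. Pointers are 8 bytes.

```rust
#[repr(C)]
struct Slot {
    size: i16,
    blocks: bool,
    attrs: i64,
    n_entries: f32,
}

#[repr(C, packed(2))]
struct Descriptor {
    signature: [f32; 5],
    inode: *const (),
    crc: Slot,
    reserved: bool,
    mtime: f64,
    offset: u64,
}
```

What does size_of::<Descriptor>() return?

Slot: @0: size [2B, align 2] → 2; @2: blocks [1B, align 1] → 3; +5 pad (align 8); @8: attrs [8B, align 8] → 16; @16: n_entries [4B, align 4] → 20; +4 tail pad (align 8); size 24, align 8
@0: signature [20B, align 2] → 20
@20: inode [8B, align 2] → 28
@28: crc [24B, align 2] → 52
@52: reserved [1B, align 1] → 53
+1 pad (align 2)
@54: mtime [8B, align 2] → 62
@62: offset [8B, align 2] → 70
size 70, align 2

70 bytes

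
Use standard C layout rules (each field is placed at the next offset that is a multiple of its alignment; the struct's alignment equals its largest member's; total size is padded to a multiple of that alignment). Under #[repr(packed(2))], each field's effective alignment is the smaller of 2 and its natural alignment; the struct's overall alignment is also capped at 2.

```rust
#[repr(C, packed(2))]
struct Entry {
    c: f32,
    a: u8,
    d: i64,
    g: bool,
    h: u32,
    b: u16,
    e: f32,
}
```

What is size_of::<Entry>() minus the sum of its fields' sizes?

2

c at 0 (size 4, align 2) → ends 4
a at 4 (size 1, align 1) → ends 5
pad 1 to align 2 for d
d at 6 (size 8, align 2) → ends 14
g at 14 (size 1, align 1) → ends 15
pad 1 to align 2 for h
h at 16 (size 4, align 2) → ends 20
b at 20 (size 2, align 2) → ends 22
e at 22 (size 4, align 2) → ends 26
total 26 bytes, alignment 2
data bytes 24, size 26 → padding 2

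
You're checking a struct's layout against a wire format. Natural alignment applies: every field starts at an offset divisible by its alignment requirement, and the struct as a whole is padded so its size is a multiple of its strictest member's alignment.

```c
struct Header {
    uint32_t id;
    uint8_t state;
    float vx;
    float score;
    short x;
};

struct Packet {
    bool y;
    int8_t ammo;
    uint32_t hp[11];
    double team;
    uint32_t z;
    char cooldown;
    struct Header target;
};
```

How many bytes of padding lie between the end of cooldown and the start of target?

Header: 0..4  id  (4B, 4-aligned); 4..5  state  (1B, 1-aligned); 5..8  -- padding (3B); 8..12  vx  (4B, 4-aligned); 12..16  score  (4B, 4-aligned); 16..18  x  (2B, 2-aligned); 18..20  -- tail padding (2B); sizeof = 20, alignof = 4
0..1  y  (1B, 1-aligned)
1..2  ammo  (1B, 1-aligned)
2..4  -- padding (2B)
4..48  hp  (44B, 4-aligned)
48..56  team  (8B, 8-aligned)
56..60  z  (4B, 4-aligned)
60..61  cooldown  (1B, 1-aligned)
61..64  -- padding (3B)
64..84  target  (20B, 4-aligned)

3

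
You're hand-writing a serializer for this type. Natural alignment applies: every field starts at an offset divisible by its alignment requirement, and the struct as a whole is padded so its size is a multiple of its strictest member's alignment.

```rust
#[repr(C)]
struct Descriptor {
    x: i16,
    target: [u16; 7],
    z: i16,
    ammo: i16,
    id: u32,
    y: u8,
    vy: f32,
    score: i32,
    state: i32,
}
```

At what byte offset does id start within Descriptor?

20

0..2  x  (2B, 2-aligned)
2..16  target  (14B, 2-aligned)
16..18  z  (2B, 2-aligned)
18..20  ammo  (2B, 2-aligned)
20..24  id  (4B, 4-aligned)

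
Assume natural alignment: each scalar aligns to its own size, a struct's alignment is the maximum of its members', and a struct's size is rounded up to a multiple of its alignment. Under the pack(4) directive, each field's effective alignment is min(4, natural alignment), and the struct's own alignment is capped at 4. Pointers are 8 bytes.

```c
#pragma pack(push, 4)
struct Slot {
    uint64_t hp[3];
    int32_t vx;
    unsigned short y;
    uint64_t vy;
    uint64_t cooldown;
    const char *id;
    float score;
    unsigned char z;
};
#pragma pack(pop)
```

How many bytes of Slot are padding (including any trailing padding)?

5

hp at 0 (size 24, align 4) → ends 24
vx at 24 (size 4, align 4) → ends 28
y at 28 (size 2, align 2) → ends 30
pad 2 to align 4 for vy
vy at 32 (size 8, align 4) → ends 40
cooldown at 40 (size 8, align 4) → ends 48
id at 48 (size 8, align 4) → ends 56
score at 56 (size 4, align 4) → ends 60
z at 60 (size 1, align 1) → ends 61
tail pad 3 to reach multiple of 4
total 64 bytes, alignment 4
data bytes 59, size 64 → padding 5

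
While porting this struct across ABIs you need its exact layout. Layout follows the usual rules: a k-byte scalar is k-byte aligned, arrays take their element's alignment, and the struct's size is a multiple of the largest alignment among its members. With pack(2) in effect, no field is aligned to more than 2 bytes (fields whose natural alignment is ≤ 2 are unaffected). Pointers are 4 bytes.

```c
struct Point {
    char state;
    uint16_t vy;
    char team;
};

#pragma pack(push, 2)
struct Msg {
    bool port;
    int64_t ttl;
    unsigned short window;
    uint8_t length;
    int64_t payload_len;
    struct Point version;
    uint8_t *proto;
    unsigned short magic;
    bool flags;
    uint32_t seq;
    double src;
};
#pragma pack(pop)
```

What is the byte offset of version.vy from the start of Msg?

Point: 0..1  state  (1B, 1-aligned); 1..2  -- padding (1B); 2..4  vy  (2B, 2-aligned); 4..5  team  (1B, 1-aligned); 5..6  -- tail padding (1B); sizeof = 6, alignof = 2
0..1  port  (1B, 1-aligned)
1..2  -- padding (1B)
2..10  ttl  (8B, 2-aligned)
10..12  window  (2B, 2-aligned)
12..13  length  (1B, 1-aligned)
13..14  -- padding (1B)
14..22  payload_len  (8B, 2-aligned)
22..28  version  (6B, 2-aligned)
within Point: vy at 2
22 + 2 = 24

24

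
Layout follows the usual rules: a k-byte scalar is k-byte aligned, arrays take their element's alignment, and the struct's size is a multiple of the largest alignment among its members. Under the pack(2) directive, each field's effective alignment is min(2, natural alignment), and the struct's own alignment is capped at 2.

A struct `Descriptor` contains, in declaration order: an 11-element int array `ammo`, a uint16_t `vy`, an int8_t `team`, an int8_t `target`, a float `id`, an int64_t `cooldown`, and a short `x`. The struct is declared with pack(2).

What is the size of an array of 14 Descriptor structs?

ammo at 0 (size 44, align 2) → ends 44
vy at 44 (size 2, align 2) → ends 46
team at 46 (size 1, align 1) → ends 47
target at 47 (size 1, align 1) → ends 48
id at 48 (size 4, align 2) → ends 52
cooldown at 52 (size 8, align 2) → ends 60
x at 60 (size 2, align 2) → ends 62
total 62 bytes, alignment 2
array of 14: 14 × 62 = 868

868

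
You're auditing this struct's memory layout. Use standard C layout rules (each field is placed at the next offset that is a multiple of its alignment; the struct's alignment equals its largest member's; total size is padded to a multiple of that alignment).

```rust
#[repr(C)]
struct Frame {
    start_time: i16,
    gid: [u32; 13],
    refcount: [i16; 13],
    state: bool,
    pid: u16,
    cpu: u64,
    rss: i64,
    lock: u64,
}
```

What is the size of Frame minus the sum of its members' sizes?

5

0..2  start_time  (2B, 2-aligned)
2..4  -- padding (2B)
4..56  gid  (52B, 4-aligned)
56..82  refcount  (26B, 2-aligned)
82..83  state  (1B, 1-aligned)
83..84  -- padding (1B)
84..86  pid  (2B, 2-aligned)
86..88  -- padding (2B)
88..96  cpu  (8B, 8-aligned)
96..104  rss  (8B, 8-aligned)
104..112  lock  (8B, 8-aligned)
sizeof = 112, alignof = 8
data bytes 107, size 112 → padding 5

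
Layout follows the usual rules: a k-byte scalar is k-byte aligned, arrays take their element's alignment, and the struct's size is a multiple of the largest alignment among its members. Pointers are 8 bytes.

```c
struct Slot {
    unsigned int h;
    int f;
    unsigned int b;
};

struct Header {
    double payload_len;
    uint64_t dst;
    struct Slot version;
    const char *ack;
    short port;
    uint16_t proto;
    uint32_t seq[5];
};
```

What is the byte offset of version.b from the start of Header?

24

Slot: h at 0 (size 4, align 4) → ends 4; f at 4 (size 4, align 4) → ends 8; b at 8 (size 4, align 4) → ends 12; total 12 bytes, alignment 4
payload_len at 0 (size 8, align 8) → ends 8
dst at 8 (size 8, align 8) → ends 16
version at 16 (size 12, align 4) → ends 28
within Slot: b at 8
16 + 8 = 24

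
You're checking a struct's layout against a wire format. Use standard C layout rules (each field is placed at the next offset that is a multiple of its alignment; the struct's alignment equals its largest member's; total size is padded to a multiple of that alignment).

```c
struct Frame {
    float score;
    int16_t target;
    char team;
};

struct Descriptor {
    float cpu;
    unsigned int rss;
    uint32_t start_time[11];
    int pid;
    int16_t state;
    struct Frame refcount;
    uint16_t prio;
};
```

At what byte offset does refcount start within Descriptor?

Frame: 0..4  score  (4B, 4-aligned); 4..6  target  (2B, 2-aligned); 6..7  team  (1B, 1-aligned); 7..8  -- tail padding (1B); sizeof = 8, alignof = 4
0..4  cpu  (4B, 4-aligned)
4..8  rss  (4B, 4-aligned)
8..52  start_time  (44B, 4-aligned)
52..56  pid  (4B, 4-aligned)
56..58  state  (2B, 2-aligned)
58..60  -- padding (2B)
60..68  refcount  (8B, 4-aligned)

60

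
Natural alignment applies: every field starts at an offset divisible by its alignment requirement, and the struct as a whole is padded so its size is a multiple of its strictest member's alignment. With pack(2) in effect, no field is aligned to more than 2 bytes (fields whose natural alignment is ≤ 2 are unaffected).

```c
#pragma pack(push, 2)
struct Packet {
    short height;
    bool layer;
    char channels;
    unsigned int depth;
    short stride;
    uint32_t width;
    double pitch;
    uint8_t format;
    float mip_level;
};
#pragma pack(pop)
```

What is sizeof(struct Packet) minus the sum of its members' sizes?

@0: height [2B, align 2] → 2
@2: layer [1B, align 1] → 3
@3: channels [1B, align 1] → 4
@4: depth [4B, align 2] → 8
@8: stride [2B, align 2] → 10
@10: width [4B, align 2] → 14
@14: pitch [8B, align 2] → 22
@22: format [1B, align 1] → 23
+1 pad (align 2)
@24: mip_level [4B, align 2] → 28
size 28, align 2
data bytes 27, size 28 → padding 1

1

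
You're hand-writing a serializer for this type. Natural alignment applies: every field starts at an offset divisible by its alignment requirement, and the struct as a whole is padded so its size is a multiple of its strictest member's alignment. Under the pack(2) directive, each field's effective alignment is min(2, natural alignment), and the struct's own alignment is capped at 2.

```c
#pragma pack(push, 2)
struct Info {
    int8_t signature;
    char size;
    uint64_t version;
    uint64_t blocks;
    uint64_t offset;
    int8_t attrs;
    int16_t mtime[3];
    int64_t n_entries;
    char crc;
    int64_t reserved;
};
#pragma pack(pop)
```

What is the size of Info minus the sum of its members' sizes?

2

@0: signature [1B, align 1] → 1
@1: size [1B, align 1] → 2
@2: version [8B, align 2] → 10
@10: blocks [8B, align 2] → 18
@18: offset [8B, align 2] → 26
@26: attrs [1B, align 1] → 27
+1 pad (align 2)
@28: mtime [6B, align 2] → 34
@34: n_entries [8B, align 2] → 42
@42: crc [1B, align 1] → 43
+1 pad (align 2)
@44: reserved [8B, align 2] → 52
size 52, align 2
data bytes 50, size 52 → padding 2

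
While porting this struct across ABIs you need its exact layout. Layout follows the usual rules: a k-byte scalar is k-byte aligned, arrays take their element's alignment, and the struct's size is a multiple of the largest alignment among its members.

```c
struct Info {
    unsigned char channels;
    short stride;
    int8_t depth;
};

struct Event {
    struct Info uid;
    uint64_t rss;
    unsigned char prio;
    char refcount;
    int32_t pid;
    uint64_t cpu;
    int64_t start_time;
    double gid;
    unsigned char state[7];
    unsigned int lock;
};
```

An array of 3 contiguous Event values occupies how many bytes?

192

Info: channels at 0 (size 1, align 1) → ends 1; pad 1 to align 2 for stride; stride at 2 (size 2, align 2) → ends 4; depth at 4 (size 1, align 1) → ends 5; tail pad 1 to reach multiple of 2; total 6 bytes, alignment 2
uid at 0 (size 6, align 2) → ends 6
pad 2 to align 8 for rss
rss at 8 (size 8, align 8) → ends 16
prio at 16 (size 1, align 1) → ends 17
refcount at 17 (size 1, align 1) → ends 18
pad 2 to align 4 for pid
pid at 20 (size 4, align 4) → ends 24
cpu at 24 (size 8, align 8) → ends 32
start_time at 32 (size 8, align 8) → ends 40
gid at 40 (size 8, align 8) → ends 48
state at 48 (size 7, align 1) → ends 55
pad 1 to align 4 for lock
lock at 56 (size 4, align 4) → ends 60
tail pad 4 to reach multiple of 8
total 64 bytes, alignment 8
array of 3: 3 × 64 = 192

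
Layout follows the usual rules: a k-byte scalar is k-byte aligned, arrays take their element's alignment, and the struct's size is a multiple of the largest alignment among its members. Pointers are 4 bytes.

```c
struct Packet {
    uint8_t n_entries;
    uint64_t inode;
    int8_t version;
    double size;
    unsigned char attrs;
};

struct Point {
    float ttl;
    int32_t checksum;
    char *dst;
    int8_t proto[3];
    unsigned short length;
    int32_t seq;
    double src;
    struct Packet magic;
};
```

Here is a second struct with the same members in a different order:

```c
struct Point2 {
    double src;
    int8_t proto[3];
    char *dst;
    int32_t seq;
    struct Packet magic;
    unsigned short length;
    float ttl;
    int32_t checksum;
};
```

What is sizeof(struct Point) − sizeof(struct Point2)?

-8

Packet: n_entries at 0 (size 1, align 1) → ends 1; pad 7 to align 8 for inode; inode at 8 (size 8, align 8) → ends 16; version at 16 (size 1, align 1) → ends 17; pad 7 to align 8 for size; size at 24 (size 8, align 8) → ends 32; attrs at 32 (size 1, align 1) → ends 33; tail pad 7 to reach multiple of 8; total 40 bytes, alignment 8
ttl at 0 (size 4, align 4) → ends 4
checksum at 4 (size 4, align 4) → ends 8
dst at 8 (size 4, align 4) → ends 12
proto at 12 (size 3, align 1) → ends 15
pad 1 to align 2 for length
length at 16 (size 2, align 2) → ends 18
pad 2 to align 4 for seq
seq at 20 (size 4, align 4) → ends 24
src at 24 (size 8, align 8) → ends 32
magic at 32 (size 40, align 8) → ends 72
total 72 bytes, alignment 8
— Point2 —
src at 0 (size 8, align 8) → ends 8
proto at 8 (size 3, align 1) → ends 11
pad 1 to align 4 for dst
dst at 12 (size 4, align 4) → ends 16
seq at 16 (size 4, align 4) → ends 20
pad 4 to align 8 for magic
magic at 24 (size 40, align 8) → ends 64
length at 64 (size 2, align 2) → ends 66
pad 2 to align 4 for ttl
ttl at 68 (size 4, align 4) → ends 72
checksum at 72 (size 4, align 4) → ends 76
tail pad 4 to reach multiple of 8
total 80 bytes, alignment 8
72 − 80 = -8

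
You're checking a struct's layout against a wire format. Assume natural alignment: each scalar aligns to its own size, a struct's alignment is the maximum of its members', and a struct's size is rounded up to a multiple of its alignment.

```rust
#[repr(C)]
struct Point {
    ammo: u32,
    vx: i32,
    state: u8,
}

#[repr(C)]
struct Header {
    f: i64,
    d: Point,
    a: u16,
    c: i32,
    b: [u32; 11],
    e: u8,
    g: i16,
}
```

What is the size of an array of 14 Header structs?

Point: @0: ammo [4B, align 4] → 4; @4: vx [4B, align 4] → 8; @8: state [1B, align 1] → 9; +3 tail pad (align 4); size 12, align 4
@0: f [8B, align 8] → 8
@8: d [12B, align 4] → 20
@20: a [2B, align 2] → 22
+2 pad (align 4)
@24: c [4B, align 4] → 28
@28: b [44B, align 4] → 72
@72: e [1B, align 1] → 73
+1 pad (align 2)
@74: g [2B, align 2] → 76
+4 tail pad (align 8)
size 80, align 8
array of 14: 14 × 80 = 1120

1120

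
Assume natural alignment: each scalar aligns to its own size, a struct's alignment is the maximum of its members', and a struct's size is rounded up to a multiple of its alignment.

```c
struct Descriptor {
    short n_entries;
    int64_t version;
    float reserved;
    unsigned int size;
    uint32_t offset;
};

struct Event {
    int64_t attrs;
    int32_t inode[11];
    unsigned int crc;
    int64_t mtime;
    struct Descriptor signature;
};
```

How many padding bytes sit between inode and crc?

Descriptor: 0..2  n_entries  (2B, 2-aligned); 2..8  -- padding (6B); 8..16  version  (8B, 8-aligned); 16..20  reserved  (4B, 4-aligned); 20..24  size  (4B, 4-aligned); 24..28  offset  (4B, 4-aligned); 28..32  -- tail padding (4B); sizeof = 32, alignof = 8
0..8  attrs  (8B, 8-aligned)
8..52  inode  (44B, 4-aligned)
52..56  crc  (4B, 4-aligned)

0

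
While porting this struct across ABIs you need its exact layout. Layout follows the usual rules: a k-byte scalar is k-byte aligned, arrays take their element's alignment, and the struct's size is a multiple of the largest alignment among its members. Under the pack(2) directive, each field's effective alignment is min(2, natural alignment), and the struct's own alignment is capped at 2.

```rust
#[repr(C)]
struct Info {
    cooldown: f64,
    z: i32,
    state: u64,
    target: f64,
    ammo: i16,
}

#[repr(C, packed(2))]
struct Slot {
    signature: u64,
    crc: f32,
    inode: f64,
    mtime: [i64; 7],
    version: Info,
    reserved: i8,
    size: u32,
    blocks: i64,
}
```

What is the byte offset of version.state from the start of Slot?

Info: 0..8  cooldown  (8B, 8-aligned); 8..12  z  (4B, 4-aligned); 12..16  -- padding (4B); 16..24  state  (8B, 8-aligned); 24..32  target  (8B, 8-aligned); 32..34  ammo  (2B, 2-aligned); 34..40  -- tail padding (6B); sizeof = 40, alignof = 8
0..8  signature  (8B, 2-aligned)
8..12  crc  (4B, 2-aligned)
12..20  inode  (8B, 2-aligned)
20..76  mtime  (56B, 2-aligned)
76..116  version  (40B, 2-aligned)
within Info: state at 16
76 + 16 = 92

92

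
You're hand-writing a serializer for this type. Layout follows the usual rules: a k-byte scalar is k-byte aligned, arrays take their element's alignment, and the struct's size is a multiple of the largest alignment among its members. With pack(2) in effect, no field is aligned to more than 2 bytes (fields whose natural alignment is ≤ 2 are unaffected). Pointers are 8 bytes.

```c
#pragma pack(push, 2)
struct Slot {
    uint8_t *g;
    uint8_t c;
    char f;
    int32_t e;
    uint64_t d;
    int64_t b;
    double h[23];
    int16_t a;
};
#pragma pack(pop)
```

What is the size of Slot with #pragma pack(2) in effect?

216

@0: g [8B, align 2] → 8
@8: c [1B, align 1] → 9
@9: f [1B, align 1] → 10
@10: e [4B, align 2] → 14
@14: d [8B, align 2] → 22
@22: b [8B, align 2] → 30
@30: h [184B, align 2] → 214
@214: a [2B, align 2] → 216
size 216, align 2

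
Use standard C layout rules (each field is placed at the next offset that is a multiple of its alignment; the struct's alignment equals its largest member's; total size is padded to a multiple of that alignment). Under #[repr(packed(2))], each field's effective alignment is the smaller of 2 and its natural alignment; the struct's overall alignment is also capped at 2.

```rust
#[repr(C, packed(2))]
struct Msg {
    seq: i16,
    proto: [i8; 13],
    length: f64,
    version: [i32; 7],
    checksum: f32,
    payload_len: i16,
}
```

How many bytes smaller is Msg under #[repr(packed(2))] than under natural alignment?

natural layout:
  seq at 0 (size 2, align 2) → ends 2
  proto at 2 (size 13, align 1) → ends 15
  pad 1 to align 8 for length
  length at 16 (size 8, align 8) → ends 24
  version at 24 (size 28, align 4) → ends 52
  checksum at 52 (size 4, align 4) → ends 56
  payload_len at 56 (size 2, align 2) → ends 58
  tail pad 6 to reach multiple of 8
  total 64 bytes, alignment 8
packed(2) layout:
  seq at 0 (size 2, align 2) → ends 2
  proto at 2 (size 13, align 1) → ends 15
  pad 1 to align 2 for length
  length at 16 (size 8, align 2) → ends 24
  version at 24 (size 28, align 2) → ends 52
  checksum at 52 (size 4, align 2) → ends 56
  payload_len at 56 (size 2, align 2) → ends 58
  total 58 bytes, alignment 2
64 − 58 = 6

6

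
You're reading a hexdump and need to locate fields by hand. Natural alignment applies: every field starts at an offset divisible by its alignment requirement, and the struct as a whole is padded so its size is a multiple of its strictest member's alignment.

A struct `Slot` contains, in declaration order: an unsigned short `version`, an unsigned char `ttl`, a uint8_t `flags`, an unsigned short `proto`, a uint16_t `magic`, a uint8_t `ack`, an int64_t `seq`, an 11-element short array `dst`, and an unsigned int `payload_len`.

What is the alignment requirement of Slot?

member alignments: version=2, ttl=1, flags=1, proto=2, magic=2, ack=1, seq=8, dst=2, payload_len=4
max = 8

8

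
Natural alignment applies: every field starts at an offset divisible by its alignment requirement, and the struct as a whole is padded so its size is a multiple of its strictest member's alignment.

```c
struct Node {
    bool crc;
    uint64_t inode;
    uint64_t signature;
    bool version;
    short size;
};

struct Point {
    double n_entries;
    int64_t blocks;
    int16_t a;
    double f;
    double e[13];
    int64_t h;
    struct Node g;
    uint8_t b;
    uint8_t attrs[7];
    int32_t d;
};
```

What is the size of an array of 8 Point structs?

1536

Node: crc at 0 (size 1, align 1) → ends 1; pad 7 to align 8 for inode; inode at 8 (size 8, align 8) → ends 16; signature at 16 (size 8, align 8) → ends 24; version at 24 (size 1, align 1) → ends 25; pad 1 to align 2 for size; size at 26 (size 2, align 2) → ends 28; tail pad 4 to reach multiple of 8; total 32 bytes, alignment 8
n_entries at 0 (size 8, align 8) → ends 8
blocks at 8 (size 8, align 8) → ends 16
a at 16 (size 2, align 2) → ends 18
pad 6 to align 8 for f
f at 24 (size 8, align 8) → ends 32
e at 32 (size 104, align 8) → ends 136
h at 136 (size 8, align 8) → ends 144
g at 144 (size 32, align 8) → ends 176
b at 176 (size 1, align 1) → ends 177
attrs at 177 (size 7, align 1) → ends 184
d at 184 (size 4, align 4) → ends 188
tail pad 4 to reach multiple of 8
total 192 bytes, alignment 8
array of 8: 8 × 192 = 1536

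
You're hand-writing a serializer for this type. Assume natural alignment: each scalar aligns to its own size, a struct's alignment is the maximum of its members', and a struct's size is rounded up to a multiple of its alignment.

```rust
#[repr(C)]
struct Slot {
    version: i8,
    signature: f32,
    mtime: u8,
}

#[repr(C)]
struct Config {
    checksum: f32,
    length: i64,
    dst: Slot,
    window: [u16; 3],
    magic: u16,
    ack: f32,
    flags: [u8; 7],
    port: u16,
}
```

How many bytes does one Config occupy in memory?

Slot: version at 0 (size 1, align 1) → ends 1; pad 3 to align 4 for signature; signature at 4 (size 4, align 4) → ends 8; mtime at 8 (size 1, align 1) → ends 9; tail pad 3 to reach multiple of 4; total 12 bytes, alignment 4
checksum at 0 (size 4, align 4) → ends 4
pad 4 to align 8 for length
length at 8 (size 8, align 8) → ends 16
dst at 16 (size 12, align 4) → ends 28
window at 28 (size 6, align 2) → ends 34
magic at 34 (size 2, align 2) → ends 36
ack at 36 (size 4, align 4) → ends 40
flags at 40 (size 7, align 1) → ends 47
pad 1 to align 2 for port
port at 48 (size 2, align 2) → ends 50
tail pad 6 to reach multiple of 8
total 56 bytes, alignment 8

56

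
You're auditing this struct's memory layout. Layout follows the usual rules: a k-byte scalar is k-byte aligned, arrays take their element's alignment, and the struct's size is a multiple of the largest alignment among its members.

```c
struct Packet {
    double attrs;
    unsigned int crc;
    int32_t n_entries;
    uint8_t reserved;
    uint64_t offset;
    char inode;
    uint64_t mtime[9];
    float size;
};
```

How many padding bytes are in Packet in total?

18

0..8  attrs  (8B, 8-aligned)
8..12  crc  (4B, 4-aligned)
12..16  n_entries  (4B, 4-aligned)
16..17  reserved  (1B, 1-aligned)
17..24  -- padding (7B)
24..32  offset  (8B, 8-aligned)
32..33  inode  (1B, 1-aligned)
33..40  -- padding (7B)
40..112  mtime  (72B, 8-aligned)
112..116  size  (4B, 4-aligned)
116..120  -- tail padding (4B)
sizeof = 120, alignof = 8
data bytes 102, size 120 → padding 18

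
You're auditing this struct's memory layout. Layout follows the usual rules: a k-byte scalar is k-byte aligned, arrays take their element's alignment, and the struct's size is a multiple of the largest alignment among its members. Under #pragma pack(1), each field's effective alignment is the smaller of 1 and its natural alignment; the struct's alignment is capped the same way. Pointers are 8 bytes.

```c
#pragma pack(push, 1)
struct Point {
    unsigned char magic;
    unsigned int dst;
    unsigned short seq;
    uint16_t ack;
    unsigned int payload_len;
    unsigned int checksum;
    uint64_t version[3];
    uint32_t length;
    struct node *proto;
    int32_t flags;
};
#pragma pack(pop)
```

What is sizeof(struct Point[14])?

798

magic at 0 (size 1, align 1) → ends 1
dst at 1 (size 4, align 1) → ends 5
seq at 5 (size 2, align 1) → ends 7
ack at 7 (size 2, align 1) → ends 9
payload_len at 9 (size 4, align 1) → ends 13
checksum at 13 (size 4, align 1) → ends 17
version at 17 (size 24, align 1) → ends 41
length at 41 (size 4, align 1) → ends 45
proto at 45 (size 8, align 1) → ends 53
flags at 53 (size 4, align 1) → ends 57
total 57 bytes, alignment 1
array of 14: 14 × 57 = 798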